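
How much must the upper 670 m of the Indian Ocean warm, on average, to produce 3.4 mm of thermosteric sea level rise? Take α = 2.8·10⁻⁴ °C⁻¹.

0.0181 °C

ΔT = Δh/(αH) = 0.0034 / (2.8×10⁻⁴ × 670) ≈ 0.01812 °C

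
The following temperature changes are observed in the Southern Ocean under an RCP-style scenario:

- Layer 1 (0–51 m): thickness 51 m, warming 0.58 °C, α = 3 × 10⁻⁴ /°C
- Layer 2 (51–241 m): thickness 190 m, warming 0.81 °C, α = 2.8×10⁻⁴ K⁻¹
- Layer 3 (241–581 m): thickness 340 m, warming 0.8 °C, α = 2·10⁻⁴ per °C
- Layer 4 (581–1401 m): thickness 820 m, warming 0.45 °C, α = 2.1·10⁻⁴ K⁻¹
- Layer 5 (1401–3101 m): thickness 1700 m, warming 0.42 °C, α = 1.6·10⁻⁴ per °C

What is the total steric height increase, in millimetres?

0–51 m: 51 × 0.58 × 3×10⁻⁴ = 0.008874 m
51–241 m: 0.81 × 2.8×10⁻⁴ × 190 = 0.043092 m
340 × 0.8 × 2×10⁻⁴ = 0.05440 m
Layer 4: 820 × 0.45 × 2.1×10⁻⁴ = 0.07749 m
1401–3101 m: 1700 × 0.42 × 1.6×10⁻⁴ = 0.11424 m
Δh = 0.008874 + 0.043092 + 0.05440 + 0.07749 + 0.11424 = 0.298096 m ≈ 298 mm

about 298 mm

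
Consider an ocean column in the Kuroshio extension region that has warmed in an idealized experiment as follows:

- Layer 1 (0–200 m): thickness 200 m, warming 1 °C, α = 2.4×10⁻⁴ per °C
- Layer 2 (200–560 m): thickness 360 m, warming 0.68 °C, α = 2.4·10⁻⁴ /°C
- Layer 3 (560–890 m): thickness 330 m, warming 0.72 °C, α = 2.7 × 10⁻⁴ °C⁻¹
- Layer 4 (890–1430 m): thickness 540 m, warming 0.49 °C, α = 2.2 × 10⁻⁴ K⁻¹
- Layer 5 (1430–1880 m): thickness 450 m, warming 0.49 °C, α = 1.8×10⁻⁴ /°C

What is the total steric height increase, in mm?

0–200 m: 1 × 200 × 2.4×10⁻⁴ = 0.04800 m
Layer 2: 360 × 2.4×10⁻⁴ × 0.68 = 0.058752 m
0.72 × 2.7×10⁻⁴ × 330 = 0.064152 m
0.49 × 2.2×10⁻⁴ × 540 = 0.058212 m
450 × 0.49 × 1.8×10⁻⁴ = 0.03969 m
Δh = 0.04800 + 0.058752 + 0.064152 + 0.058212 + 0.03969 = 0.268806 m ≈ 270 mm

Δh = 270 mm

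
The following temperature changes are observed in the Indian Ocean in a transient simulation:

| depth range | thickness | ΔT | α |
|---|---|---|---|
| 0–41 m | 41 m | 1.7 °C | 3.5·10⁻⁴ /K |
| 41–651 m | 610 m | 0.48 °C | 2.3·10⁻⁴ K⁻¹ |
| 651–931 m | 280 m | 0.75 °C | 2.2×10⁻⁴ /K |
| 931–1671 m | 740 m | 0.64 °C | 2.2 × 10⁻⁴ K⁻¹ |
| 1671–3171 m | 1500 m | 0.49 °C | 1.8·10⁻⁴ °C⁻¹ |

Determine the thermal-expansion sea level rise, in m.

about 0.37 m

41 × 3.5×10⁻⁴ × 1.7 = 0.024395 m
Layer 2: 2.3×10⁻⁴ × 610 × 0.48 = 0.067344 m
2.2×10⁻⁴ × 280 × 0.75 = 0.04620 m
Layer 4: 740 × 2.2×10⁻⁴ × 0.64 = 0.104192 m
Layer 5: 1500 × 1.8×10⁻⁴ × 0.49 = 0.13230 m
Δh = 0.024395 + 0.067344 + 0.04620 + 0.104192 + 0.13230 = 0.374431 m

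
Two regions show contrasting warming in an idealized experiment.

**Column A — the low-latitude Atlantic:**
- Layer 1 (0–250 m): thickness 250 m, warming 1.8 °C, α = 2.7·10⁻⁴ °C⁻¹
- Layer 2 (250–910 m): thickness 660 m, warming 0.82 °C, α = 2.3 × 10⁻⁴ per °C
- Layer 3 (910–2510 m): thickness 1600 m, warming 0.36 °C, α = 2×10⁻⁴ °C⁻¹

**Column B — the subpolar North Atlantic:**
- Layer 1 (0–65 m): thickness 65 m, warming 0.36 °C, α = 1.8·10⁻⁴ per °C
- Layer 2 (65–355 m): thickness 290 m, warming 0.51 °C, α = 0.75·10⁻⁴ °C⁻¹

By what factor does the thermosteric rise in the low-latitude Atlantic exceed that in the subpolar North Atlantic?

A 0–250 m: 250 × 1.8 × 2.7×10⁻⁴ = 0.12150 m
A 2.3×10⁻⁴ × 0.82 × 660 = 0.124476 m
A Layer 3: 0.36 × 2×10⁻⁴ × 1600 = 0.11520 m
A total: 0.361176 m
B Layer 1: 0.36 × 65 × 1.8×10⁻⁴ = 0.004212 m
B 65–355 m: 0.75×10⁻⁴ × 0.51 × 290 = 0.0110925 m
B total: 0.0153045 m
Ratio: 0.361176 / 0.0153045 ≈ 23.60

24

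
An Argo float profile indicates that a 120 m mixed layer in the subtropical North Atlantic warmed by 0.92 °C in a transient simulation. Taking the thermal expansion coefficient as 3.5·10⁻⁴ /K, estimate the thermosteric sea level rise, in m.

0.0386 m

Δh = αΔT·H = 3.5×10⁻⁴ × 0.92 × 120 = 0.03864 m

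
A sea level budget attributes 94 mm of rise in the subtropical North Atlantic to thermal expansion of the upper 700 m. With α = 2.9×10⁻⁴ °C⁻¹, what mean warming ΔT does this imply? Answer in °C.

ΔT = Δh/(αH) = 0.094 / (2.9×10⁻⁴ × 700) ≈ 0.4631 °C

ΔT ≈ 0.463 °C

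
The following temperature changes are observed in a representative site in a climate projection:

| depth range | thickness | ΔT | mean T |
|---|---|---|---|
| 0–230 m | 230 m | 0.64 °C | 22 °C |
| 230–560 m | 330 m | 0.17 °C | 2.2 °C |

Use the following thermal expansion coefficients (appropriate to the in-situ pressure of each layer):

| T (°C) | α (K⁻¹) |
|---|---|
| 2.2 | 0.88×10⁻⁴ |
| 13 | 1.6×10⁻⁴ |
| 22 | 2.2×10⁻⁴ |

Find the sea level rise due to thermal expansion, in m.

about 0.0373 m

Layer 1 at 22 °C → α = 2.2×10⁻⁴ K⁻¹
Layer 2 at 2.2 °C → α = 0.88×10⁻⁴ K⁻¹
0–230 m: 0.64 × 230 × 2.2×10⁻⁴ = 0.032384 m
230–560 m: 0.17 × 330 × 0.88×10⁻⁴ = 0.0049368 m
Δh = 0.032384 + 0.0049368 = 0.0373208 m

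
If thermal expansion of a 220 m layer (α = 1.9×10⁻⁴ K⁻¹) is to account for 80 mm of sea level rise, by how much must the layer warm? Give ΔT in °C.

1.91 °C

ΔT = Δh/(αH) = 0.08 / (1.9×10⁻⁴ × 220) ≈ 1.914 °C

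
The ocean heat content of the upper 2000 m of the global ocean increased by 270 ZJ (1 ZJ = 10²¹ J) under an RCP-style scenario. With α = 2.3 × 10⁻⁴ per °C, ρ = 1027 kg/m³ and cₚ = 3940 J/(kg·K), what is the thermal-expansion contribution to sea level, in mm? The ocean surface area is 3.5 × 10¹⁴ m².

43.8 mm

Per unit area: Q = 270×10²¹ / (3.5×10¹⁴) ≈ 7.714×10⁸ J/m²
Δh = αQ/(ρcₚ) = 2.3×10⁻⁴ × 7.714×10⁸ / (1027 × 3940) ≈ 0.043847 m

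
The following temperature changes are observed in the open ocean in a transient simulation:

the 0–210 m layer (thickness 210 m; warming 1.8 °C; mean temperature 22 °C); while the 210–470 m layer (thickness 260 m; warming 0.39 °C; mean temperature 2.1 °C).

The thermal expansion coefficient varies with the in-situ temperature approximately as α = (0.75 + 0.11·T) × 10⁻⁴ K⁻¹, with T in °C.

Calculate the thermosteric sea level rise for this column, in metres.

Layer 1: α = (0.75 + 0.11×22)×10⁻⁴ = 3.17×10⁻⁴ K⁻¹
Layer 2: α = (0.75 + 0.11×2.1)×10⁻⁴ = 0.981×10⁻⁴ K⁻¹
Layer 1: 1.8 × 3.17×10⁻⁴ × 210 = 0.119826 m
0.39 × 260 × 0.981×10⁻⁴ = 0.00994734 m
Δh = 0.119826 + 0.00994734 = 0.12977334 m ≈ 0.130 m

Δh = 0.130 m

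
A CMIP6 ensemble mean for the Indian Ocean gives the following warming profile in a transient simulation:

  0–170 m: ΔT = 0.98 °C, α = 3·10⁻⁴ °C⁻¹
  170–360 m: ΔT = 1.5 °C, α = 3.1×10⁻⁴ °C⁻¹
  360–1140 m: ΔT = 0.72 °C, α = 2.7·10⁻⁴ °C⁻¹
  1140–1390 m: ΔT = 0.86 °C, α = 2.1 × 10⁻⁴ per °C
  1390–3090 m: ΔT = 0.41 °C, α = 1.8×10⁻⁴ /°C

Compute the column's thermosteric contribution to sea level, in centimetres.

3×10⁻⁴ × 170 × 0.98 = 0.04998 m
Layer 2: 190 × 3.1×10⁻⁴ × 1.5 = 0.08835 m
Layer 3: 0.72 × 2.7×10⁻⁴ × 780 = 0.151632 m
Layer 4: 250 × 2.1×10⁻⁴ × 0.86 = 0.04515 m
1390–3090 m: 1700 × 0.41 × 1.8×10⁻⁴ = 0.12546 m
Δh = 0.04998 + 0.08835 + 0.151632 + 0.04515 + 0.12546 = 0.460572 m

46 cm of thermosteric rise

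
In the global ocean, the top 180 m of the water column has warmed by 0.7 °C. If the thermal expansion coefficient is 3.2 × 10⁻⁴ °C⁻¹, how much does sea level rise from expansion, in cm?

Δh = αΔT·H = 3.2×10⁻⁴ × 0.7 × 180 = 0.04032 m

Δh ≈ 4.03 cm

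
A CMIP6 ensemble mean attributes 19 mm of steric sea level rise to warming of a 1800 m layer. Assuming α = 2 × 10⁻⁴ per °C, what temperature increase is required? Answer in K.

0.053 K

ΔT = Δh/(αH) = 0.019 / (2×10⁻⁴ × 1800) ≈ 0.05278 K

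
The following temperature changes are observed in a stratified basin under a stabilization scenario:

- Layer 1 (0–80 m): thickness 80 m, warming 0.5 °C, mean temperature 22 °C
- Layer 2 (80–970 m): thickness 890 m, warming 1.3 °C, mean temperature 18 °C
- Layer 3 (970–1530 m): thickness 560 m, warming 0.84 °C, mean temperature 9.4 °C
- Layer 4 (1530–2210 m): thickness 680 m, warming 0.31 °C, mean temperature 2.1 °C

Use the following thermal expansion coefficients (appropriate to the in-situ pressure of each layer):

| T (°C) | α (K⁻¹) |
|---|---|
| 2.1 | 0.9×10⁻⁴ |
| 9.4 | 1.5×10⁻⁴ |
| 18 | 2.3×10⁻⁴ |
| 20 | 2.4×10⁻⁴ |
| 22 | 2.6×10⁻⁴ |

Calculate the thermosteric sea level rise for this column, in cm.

Layer 1 at 22 °C → α = 2.6×10⁻⁴ K⁻¹
Layer 2 at 18 °C → α = 2.3×10⁻⁴ K⁻¹
Layer 3 at 9.4 °C → α = 1.5×10⁻⁴ K⁻¹
Layer 4 at 2.1 °C → α = 0.9×10⁻⁴ K⁻¹
0–80 m: 0.5 × 80 × 2.6×10⁻⁴ = 0.01040 m
2.3×10⁻⁴ × 1.3 × 890 = 0.26611 m
Layer 3: 1.5×10⁻⁴ × 560 × 0.84 = 0.07056 m
680 × 0.9×10⁻⁴ × 0.31 = 0.018972 m
Δh = 0.01040 + 0.26611 + 0.07056 + 0.018972 = 0.366042 m

36.6 cm of thermosteric rise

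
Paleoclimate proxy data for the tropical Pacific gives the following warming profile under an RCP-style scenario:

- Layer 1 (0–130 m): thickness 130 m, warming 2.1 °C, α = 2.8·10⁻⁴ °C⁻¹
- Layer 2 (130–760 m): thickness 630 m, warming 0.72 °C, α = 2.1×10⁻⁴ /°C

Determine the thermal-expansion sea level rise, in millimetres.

2.8×10⁻⁴ × 2.1 × 130 = 0.07644 m
630 × 2.1×10⁻⁴ × 0.72 = 0.095256 m
Δh = 0.07644 + 0.095256 = 0.171696 m

Δh = 172 mm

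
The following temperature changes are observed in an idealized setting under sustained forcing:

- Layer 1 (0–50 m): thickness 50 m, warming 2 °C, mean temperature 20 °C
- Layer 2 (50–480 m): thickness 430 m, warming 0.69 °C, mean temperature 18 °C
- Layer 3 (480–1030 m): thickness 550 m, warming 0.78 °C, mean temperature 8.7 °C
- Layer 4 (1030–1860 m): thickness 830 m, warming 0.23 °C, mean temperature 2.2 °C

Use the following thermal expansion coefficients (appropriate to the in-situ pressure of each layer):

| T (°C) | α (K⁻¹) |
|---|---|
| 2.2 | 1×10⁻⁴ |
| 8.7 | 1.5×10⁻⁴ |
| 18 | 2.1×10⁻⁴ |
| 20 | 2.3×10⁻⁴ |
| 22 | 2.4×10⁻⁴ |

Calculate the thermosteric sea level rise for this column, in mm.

Layer 1 at 20 °C → α = 2.3×10⁻⁴ K⁻¹
Layer 2 at 18 °C → α = 2.1×10⁻⁴ K⁻¹
Layer 3 at 8.7 °C → α = 1.5×10⁻⁴ K⁻¹
Layer 4 at 2.2 °C → α = 1×10⁻⁴ K⁻¹
Layer 1: 2 × 2.3×10⁻⁴ × 50 = 0.02300 m
50–480 m: 430 × 2.1×10⁻⁴ × 0.69 = 0.062307 m
0.78 × 550 × 1.5×10⁻⁴ = 0.06435 m
1030–1860 m: 0.23 × 1×10⁻⁴ × 830 = 0.01909 m
Δh = 0.02300 + 0.062307 + 0.06435 + 0.01909 = 0.168747 m

169 mm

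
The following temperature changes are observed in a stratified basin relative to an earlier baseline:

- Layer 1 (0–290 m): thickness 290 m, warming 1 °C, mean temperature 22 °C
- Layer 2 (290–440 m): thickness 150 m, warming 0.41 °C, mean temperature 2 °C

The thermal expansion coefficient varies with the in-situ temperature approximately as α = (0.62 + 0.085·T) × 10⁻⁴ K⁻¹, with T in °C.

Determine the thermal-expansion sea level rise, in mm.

Δh ≈ 77 mm

Layer 1: α = (0.62 + 0.085×22)×10⁻⁴ = 2.49×10⁻⁴ K⁻¹
Layer 2: α = (0.62 + 0.085×2)×10⁻⁴ = 0.79×10⁻⁴ K⁻¹
Layer 1: 290 × 1 × 2.49×10⁻⁴ = 0.07221 m
290–440 m: 0.79×10⁻⁴ × 150 × 0.41 = 0.0048585 m
Δh = 0.07221 + 0.0048585 = 0.0770685 m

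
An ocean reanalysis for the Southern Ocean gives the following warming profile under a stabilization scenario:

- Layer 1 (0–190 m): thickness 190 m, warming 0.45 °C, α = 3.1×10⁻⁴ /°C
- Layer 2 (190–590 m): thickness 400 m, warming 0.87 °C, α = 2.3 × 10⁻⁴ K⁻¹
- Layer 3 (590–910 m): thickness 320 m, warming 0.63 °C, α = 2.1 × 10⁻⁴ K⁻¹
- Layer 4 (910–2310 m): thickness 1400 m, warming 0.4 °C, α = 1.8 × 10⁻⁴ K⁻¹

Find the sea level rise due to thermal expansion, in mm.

Layer 1: 0.45 × 190 × 3.1×10⁻⁴ = 0.026505 m
0.87 × 2.3×10⁻⁴ × 400 = 0.08004 m
2.1×10⁻⁴ × 320 × 0.63 = 0.042336 m
1.8×10⁻⁴ × 0.4 × 1400 = 0.10080 m
Δh = 0.026505 + 0.08004 + 0.042336 + 0.10080 = 0.249681 m

Δh ≈ 250 mm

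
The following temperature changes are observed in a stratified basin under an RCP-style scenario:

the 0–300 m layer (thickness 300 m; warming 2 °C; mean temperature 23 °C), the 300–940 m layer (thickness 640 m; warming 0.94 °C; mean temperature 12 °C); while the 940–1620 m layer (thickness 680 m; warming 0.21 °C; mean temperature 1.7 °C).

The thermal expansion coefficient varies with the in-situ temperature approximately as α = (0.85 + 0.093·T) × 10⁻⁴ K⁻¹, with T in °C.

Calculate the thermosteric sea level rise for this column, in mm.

Layer 1: α = (0.85 + 0.093×23)×10⁻⁴ = 2.989×10⁻⁴ K⁻¹
Layer 2: α = (0.85 + 0.093×12)×10⁻⁴ = 1.966×10⁻⁴ K⁻¹
Layer 3: α = (0.85 + 0.093×1.7)×10⁻⁴ = 1.0081×10⁻⁴ K⁻¹
2 × 300 × 2.989×10⁻⁴ = 0.17934 m
Layer 2: 1.966×10⁻⁴ × 640 × 0.94 = 0.11827456 m
Layer 3: 680 × 1.0081×10⁻⁴ × 0.21 = 0.014395668 m
Δh = 0.17934 + 0.11827456 + 0.014395668 = 0.312010228 m

312 mm of thermosteric rise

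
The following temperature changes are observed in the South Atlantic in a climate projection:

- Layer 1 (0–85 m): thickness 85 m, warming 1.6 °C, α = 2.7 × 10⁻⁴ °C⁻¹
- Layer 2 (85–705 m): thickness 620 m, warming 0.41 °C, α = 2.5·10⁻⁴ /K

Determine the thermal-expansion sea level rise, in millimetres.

1.6 × 2.7×10⁻⁴ × 85 = 0.03672 m
85–705 m: 2.5×10⁻⁴ × 0.41 × 620 = 0.06355 m
Δh = 0.03672 + 0.06355 = 0.10027 m

Δh = 100 mm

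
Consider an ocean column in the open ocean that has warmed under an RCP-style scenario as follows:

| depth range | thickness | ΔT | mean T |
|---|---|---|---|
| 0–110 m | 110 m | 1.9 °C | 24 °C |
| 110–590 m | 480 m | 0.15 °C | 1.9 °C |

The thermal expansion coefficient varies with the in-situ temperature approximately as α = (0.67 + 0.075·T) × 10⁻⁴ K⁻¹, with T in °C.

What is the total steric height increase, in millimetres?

Layer 1: α = (0.67 + 0.075×24)×10⁻⁴ = 2.47×10⁻⁴ K⁻¹
Layer 2: α = (0.67 + 0.075×1.9)×10⁻⁴ = 0.8125×10⁻⁴ K⁻¹
0–110 m: 2.47×10⁻⁴ × 110 × 1.9 = 0.051623 m
0.8125×10⁻⁴ × 480 × 0.15 = 0.00585 m
Δh = 0.051623 + 0.00585 = 0.057473 m

about 57 mm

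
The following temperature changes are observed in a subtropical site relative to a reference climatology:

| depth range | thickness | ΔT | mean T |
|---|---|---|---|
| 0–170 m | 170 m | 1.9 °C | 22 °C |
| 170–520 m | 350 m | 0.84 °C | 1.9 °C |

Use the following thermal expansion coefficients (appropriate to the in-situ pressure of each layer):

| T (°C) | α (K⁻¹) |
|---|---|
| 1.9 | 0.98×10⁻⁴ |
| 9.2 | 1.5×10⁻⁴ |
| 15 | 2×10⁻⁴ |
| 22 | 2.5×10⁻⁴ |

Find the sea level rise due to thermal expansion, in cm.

11.0 cm of thermosteric rise

Layer 1 at 22 °C → α = 2.5×10⁻⁴ K⁻¹
Layer 2 at 1.9 °C → α = 0.98×10⁻⁴ K⁻¹
2.5×10⁻⁴ × 1.9 × 170 = 0.08075 m
Layer 2: 0.98×10⁻⁴ × 0.84 × 350 = 0.028812 m
Δh = 0.08075 + 0.028812 = 0.109562 m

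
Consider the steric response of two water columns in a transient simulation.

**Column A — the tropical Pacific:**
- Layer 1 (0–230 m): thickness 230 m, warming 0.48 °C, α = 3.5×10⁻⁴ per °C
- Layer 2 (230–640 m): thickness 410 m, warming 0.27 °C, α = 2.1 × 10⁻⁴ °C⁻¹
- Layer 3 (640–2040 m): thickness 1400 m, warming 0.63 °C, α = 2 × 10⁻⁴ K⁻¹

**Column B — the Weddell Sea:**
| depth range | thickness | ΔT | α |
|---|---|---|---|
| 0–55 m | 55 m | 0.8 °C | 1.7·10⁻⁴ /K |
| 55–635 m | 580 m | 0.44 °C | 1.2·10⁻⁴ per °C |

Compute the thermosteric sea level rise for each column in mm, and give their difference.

A 230 × 0.48 × 3.5×10⁻⁴ = 0.03864 m
A 230–640 m: 0.27 × 410 × 2.1×10⁻⁴ = 0.023247 m
A 0.63 × 1400 × 2×10⁻⁴ = 0.17640 m
A total: 0.238287 m
B Layer 1: 55 × 1.7×10⁻⁴ × 0.8 = 0.00748 m
B 0.44 × 580 × 1.2×10⁻⁴ = 0.030624 m
B total: 0.038104 m
Difference: 0.238287 − 0.038104 = 0.200183 m

A: 238 mm; B: 38.1 mm; difference 200 mm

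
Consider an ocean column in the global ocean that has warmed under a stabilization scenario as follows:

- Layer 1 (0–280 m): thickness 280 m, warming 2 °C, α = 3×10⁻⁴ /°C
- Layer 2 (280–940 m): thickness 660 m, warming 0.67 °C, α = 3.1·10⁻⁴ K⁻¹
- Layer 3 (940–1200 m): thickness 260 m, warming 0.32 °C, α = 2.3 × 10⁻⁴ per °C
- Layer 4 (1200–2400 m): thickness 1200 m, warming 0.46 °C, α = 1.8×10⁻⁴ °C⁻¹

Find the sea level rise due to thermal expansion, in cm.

about 42.4 cm

Layer 1: 3×10⁻⁴ × 280 × 2 = 0.16800 m
Layer 2: 0.67 × 3.1×10⁻⁴ × 660 = 0.137082 m
2.3×10⁻⁴ × 260 × 0.32 = 0.019136 m
1.8×10⁻⁴ × 0.46 × 1200 = 0.09936 m
Δh = 0.16800 + 0.137082 + 0.019136 + 0.09936 = 0.423578 m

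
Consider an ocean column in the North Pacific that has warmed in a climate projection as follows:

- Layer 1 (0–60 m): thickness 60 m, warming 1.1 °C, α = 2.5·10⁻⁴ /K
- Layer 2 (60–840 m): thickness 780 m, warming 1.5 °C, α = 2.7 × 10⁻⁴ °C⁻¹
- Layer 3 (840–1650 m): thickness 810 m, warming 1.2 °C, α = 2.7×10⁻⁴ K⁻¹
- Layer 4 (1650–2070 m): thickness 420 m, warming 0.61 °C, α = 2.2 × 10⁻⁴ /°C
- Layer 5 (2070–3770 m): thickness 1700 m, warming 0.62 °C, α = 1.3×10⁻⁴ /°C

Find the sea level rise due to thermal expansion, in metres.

0–60 m: 1.1 × 2.5×10⁻⁴ × 60 = 0.01650 m
60–840 m: 2.7×10⁻⁴ × 1.5 × 780 = 0.31590 m
2.7×10⁻⁴ × 1.2 × 810 = 0.26244 m
420 × 0.61 × 2.2×10⁻⁴ = 0.056364 m
Layer 5: 1.3×10⁻⁴ × 1700 × 0.62 = 0.13702 m
Δh = 0.01650 + 0.31590 + 0.26244 + 0.056364 + 0.13702 = 0.788224 m ≈ 0.788 m

0.788 m of thermosteric rise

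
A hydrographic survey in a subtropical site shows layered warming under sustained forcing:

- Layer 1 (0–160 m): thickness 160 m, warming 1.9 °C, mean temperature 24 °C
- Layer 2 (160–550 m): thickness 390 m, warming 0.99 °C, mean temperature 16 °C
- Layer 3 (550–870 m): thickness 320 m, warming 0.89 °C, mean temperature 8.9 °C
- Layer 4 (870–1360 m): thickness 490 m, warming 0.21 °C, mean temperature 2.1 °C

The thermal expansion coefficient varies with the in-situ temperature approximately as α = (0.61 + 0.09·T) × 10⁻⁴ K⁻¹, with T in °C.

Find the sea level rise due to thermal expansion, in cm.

Layer 1: α = (0.61 + 0.09×24)×10⁻⁴ = 2.77×10⁻⁴ K⁻¹
Layer 2: α = (0.61 + 0.09×16)×10⁻⁴ = 2.05×10⁻⁴ K⁻¹
Layer 3: α = (0.61 + 0.09×8.9)×10⁻⁴ = 1.411×10⁻⁴ K⁻¹
Layer 4: α = (0.61 + 0.09×2.1)×10⁻⁴ = 0.799×10⁻⁴ K⁻¹
0–160 m: 1.9 × 160 × 2.77×10⁻⁴ = 0.084208 m
Layer 2: 390 × 0.99 × 2.05×10⁻⁴ = 0.0791505 m
550–870 m: 1.411×10⁻⁴ × 320 × 0.89 = 0.04018528 m
Layer 4: 490 × 0.799×10⁻⁴ × 0.21 = 0.00822171 m
Δh = 0.084208 + 0.0791505 + 0.04018528 + 0.00822171 = 0.21176549 m

Δh ≈ 21.2 cm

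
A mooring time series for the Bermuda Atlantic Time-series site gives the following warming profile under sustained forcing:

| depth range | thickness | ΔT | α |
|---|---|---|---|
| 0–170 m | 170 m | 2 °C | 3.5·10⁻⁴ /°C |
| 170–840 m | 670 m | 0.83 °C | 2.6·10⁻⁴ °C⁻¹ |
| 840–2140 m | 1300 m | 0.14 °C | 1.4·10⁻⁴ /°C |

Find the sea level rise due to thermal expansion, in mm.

Δh = 290 mm

3.5×10⁻⁴ × 2 × 170 = 0.11900 m
0.83 × 2.6×10⁻⁴ × 670 = 0.144586 m
1300 × 0.14 × 1.4×10⁻⁴ = 0.02548 m
Δh = 0.11900 + 0.144586 + 0.02548 = 0.289066 m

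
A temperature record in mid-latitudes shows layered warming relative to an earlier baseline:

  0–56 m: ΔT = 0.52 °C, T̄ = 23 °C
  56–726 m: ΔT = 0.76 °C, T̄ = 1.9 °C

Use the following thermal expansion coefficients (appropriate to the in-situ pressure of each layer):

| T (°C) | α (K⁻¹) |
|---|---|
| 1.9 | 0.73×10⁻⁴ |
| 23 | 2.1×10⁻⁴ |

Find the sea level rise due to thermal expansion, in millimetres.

43 mm

Layer 1 at 23 °C → α = 2.1×10⁻⁴ K⁻¹
Layer 2 at 1.9 °C → α = 0.73×10⁻⁴ K⁻¹
2.1×10⁻⁴ × 56 × 0.52 = 0.0061152 m
Layer 2: 670 × 0.73×10⁻⁴ × 0.76 = 0.0371716 m
Δh = 0.0061152 + 0.0371716 = 0.0432868 m ≈ 43 mm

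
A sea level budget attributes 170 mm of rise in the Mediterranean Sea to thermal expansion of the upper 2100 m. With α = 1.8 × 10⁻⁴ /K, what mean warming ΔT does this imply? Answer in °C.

0.450 °C

ΔT = Δh/(αH) = 0.17 / (1.8×10⁻⁴ × 2100) ≈ 0.4497 °C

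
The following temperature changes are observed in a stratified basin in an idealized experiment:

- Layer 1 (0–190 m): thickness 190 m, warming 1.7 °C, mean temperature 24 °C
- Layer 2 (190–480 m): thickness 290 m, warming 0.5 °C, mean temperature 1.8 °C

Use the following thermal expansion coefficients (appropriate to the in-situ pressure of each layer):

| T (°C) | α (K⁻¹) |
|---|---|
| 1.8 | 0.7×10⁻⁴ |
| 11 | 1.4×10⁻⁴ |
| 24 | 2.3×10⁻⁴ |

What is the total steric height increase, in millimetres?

84 mm of thermosteric rise

Layer 1 at 24 °C → α = 2.3×10⁻⁴ K⁻¹
Layer 2 at 1.8 °C → α = 0.7×10⁻⁴ K⁻¹
1.7 × 2.3×10⁻⁴ × 190 = 0.07429 m
190–480 m: 290 × 0.5 × 0.7×10⁻⁴ = 0.01015 m
Δh = 0.07429 + 0.01015 = 0.08444 m ≈ 84 mm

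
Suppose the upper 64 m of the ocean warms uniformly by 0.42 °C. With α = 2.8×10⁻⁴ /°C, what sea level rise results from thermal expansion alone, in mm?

Δh = αΔT·H = 2.8×10⁻⁴ × 0.42 × 64 = 0.0075264 m

about 7.53 mm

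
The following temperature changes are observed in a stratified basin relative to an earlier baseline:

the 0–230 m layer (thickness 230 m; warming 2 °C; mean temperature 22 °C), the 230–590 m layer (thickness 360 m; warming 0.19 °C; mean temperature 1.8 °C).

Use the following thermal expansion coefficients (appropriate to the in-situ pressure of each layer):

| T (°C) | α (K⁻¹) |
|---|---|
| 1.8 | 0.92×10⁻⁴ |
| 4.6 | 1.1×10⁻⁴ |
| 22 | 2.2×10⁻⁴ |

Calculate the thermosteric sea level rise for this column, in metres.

Layer 1 at 22 °C → α = 2.2×10⁻⁴ K⁻¹
Layer 2 at 1.8 °C → α = 0.92×10⁻⁴ K⁻¹
0–230 m: 230 × 2.2×10⁻⁴ × 2 = 0.10120 m
230–590 m: 0.92×10⁻⁴ × 0.19 × 360 = 0.0062928 m
Δh = 0.10120 + 0.0062928 = 0.1074928 m

Δh ≈ 0.11 m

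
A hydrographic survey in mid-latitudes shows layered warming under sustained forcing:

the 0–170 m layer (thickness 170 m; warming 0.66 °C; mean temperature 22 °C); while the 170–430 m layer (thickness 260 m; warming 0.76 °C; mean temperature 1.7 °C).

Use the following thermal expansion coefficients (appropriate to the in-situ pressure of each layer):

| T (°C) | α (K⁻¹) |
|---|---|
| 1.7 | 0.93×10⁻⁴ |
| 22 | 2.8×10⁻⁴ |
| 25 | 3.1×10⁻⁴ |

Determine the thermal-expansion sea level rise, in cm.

Layer 1 at 22 °C → α = 2.8×10⁻⁴ K⁻¹
Layer 2 at 1.7 °C → α = 0.93×10⁻⁴ K⁻¹
Layer 1: 0.66 × 2.8×10⁻⁴ × 170 = 0.031416 m
170–430 m: 0.76 × 0.93×10⁻⁴ × 260 = 0.0183768 m
Δh = 0.031416 + 0.0183768 = 0.0497928 m ≈ 4.98 cm

4.98 cm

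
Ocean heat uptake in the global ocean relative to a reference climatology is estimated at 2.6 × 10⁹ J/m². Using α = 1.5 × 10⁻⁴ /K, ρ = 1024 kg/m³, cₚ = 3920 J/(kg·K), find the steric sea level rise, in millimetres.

Δh = αQ/(ρcₚ) = 1.5×10⁻⁴ × 2.6×10⁹ / (1024 × 3920) ≈ 0.097158 m

97.2 mm of thermosteric rise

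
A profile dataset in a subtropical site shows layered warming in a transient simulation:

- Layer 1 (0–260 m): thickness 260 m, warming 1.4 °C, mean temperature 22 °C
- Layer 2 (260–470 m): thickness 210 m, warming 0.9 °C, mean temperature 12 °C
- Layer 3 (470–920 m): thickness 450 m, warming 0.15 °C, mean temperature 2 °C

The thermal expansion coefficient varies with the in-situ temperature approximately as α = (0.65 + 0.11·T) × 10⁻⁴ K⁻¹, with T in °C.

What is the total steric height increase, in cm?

Δh = 15.5 cm

Layer 1: α = (0.65 + 0.11×22)×10⁻⁴ = 3.07×10⁻⁴ K⁻¹
Layer 2: α = (0.65 + 0.11×12)×10⁻⁴ = 1.97×10⁻⁴ K⁻¹
Layer 3: α = (0.65 + 0.11×2)×10⁻⁴ = 0.87×10⁻⁴ K⁻¹
0–260 m: 3.07×10⁻⁴ × 260 × 1.4 = 0.111748 m
1.97×10⁻⁴ × 210 × 0.9 = 0.037233 m
Layer 3: 0.87×10⁻⁴ × 450 × 0.15 = 0.0058725 m
Δh = 0.111748 + 0.037233 + 0.0058725 = 0.1548535 m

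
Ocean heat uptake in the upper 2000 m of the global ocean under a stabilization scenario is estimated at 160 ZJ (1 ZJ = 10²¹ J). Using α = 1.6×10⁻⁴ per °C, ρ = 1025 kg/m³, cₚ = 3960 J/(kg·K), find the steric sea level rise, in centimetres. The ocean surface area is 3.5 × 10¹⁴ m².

Per unit area: Q = 160×10²¹ / (3.5×10¹⁴) ≈ 4.571×10⁸ J/m²
Δh = αQ/(ρcₚ) = 1.6×10⁻⁴ × 4.571×10⁸ / (1025 × 3960) ≈ 0.018018 m

1.80 cm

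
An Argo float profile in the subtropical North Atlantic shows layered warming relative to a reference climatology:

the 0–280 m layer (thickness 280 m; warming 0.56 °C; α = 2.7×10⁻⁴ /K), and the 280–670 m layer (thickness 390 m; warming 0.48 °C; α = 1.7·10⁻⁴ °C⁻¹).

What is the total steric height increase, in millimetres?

280 × 2.7×10⁻⁴ × 0.56 = 0.042336 m
390 × 0.48 × 1.7×10⁻⁴ = 0.031824 m
Δh = 0.042336 + 0.031824 = 0.07416 m

about 74.2 mm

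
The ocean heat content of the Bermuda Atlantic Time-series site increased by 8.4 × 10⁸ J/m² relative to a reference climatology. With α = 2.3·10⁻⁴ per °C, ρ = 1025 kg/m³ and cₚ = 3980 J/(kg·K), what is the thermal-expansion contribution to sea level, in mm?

Δh = αQ/(ρcₚ) = 2.3×10⁻⁴ × 8.4×10⁸ / (1025 × 3980) ≈ 0.047359 m

Δh ≈ 47.4 mm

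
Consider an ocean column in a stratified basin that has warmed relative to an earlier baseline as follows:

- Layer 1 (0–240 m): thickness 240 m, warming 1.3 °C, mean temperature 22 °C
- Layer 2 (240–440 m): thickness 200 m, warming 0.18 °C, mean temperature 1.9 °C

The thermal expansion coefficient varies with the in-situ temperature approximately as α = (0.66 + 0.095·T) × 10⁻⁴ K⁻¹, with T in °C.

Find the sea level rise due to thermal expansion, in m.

Layer 1: α = (0.66 + 0.095×22)×10⁻⁴ = 2.75×10⁻⁴ K⁻¹
Layer 2: α = (0.66 + 0.095×1.9)×10⁻⁴ = 0.8405×10⁻⁴ K⁻¹
2.75×10⁻⁴ × 240 × 1.3 = 0.08580 m
240–440 m: 0.18 × 0.8405×10⁻⁴ × 200 = 0.0030258 m
Δh = 0.08580 + 0.0030258 = 0.0888258 m

0.089 m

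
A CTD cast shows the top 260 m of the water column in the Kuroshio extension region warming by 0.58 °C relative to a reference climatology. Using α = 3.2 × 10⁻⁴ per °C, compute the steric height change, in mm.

about 48.3 mm

Δh = αΔT·H = 3.2×10⁻⁴ × 0.58 × 260 = 0.048256 m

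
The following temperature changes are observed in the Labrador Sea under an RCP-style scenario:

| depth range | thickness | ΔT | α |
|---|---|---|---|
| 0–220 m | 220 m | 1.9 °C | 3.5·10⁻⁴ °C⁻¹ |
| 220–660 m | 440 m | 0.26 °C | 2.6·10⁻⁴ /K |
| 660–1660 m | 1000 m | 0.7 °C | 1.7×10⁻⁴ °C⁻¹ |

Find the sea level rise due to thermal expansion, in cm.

0–220 m: 3.5×10⁻⁴ × 220 × 1.9 = 0.14630 m
Layer 2: 2.6×10⁻⁴ × 440 × 0.26 = 0.029744 m
0.7 × 1000 × 1.7×10⁻⁴ = 0.11900 m
Δh = 0.14630 + 0.029744 + 0.11900 = 0.295044 m ≈ 29.5 cm

29.5 cm of thermosteric rise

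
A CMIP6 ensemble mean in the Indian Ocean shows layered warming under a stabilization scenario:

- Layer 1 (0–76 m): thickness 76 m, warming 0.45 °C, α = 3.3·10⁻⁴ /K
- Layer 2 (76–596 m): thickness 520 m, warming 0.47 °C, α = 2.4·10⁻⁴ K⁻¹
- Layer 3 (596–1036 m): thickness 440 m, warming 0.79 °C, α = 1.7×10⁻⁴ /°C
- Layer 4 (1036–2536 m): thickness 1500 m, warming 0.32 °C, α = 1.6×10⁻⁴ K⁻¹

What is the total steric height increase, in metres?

76 × 3.3×10⁻⁴ × 0.45 = 0.011286 m
0.47 × 2.4×10⁻⁴ × 520 = 0.058656 m
Layer 3: 440 × 1.7×10⁻⁴ × 0.79 = 0.059092 m
1500 × 1.6×10⁻⁴ × 0.32 = 0.07680 m
Δh = 0.011286 + 0.058656 + 0.059092 + 0.07680 = 0.205834 m

about 0.206 m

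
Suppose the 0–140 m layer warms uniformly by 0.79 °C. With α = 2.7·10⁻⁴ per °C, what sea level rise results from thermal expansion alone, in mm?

Δh = 30 mm

Δh = αΔT·H = 2.7×10⁻⁴ × 0.79 × 140 = 0.029862 m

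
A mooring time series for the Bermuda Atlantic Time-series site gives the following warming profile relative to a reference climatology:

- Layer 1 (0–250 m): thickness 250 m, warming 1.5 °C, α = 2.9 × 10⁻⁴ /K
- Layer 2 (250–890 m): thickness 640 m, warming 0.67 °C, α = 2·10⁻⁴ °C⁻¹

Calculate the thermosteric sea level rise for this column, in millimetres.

Layer 1: 250 × 2.9×10⁻⁴ × 1.5 = 0.10875 m
2×10⁻⁴ × 640 × 0.67 = 0.08576 m
Δh = 0.10875 + 0.08576 = 0.19451 m

about 195 mm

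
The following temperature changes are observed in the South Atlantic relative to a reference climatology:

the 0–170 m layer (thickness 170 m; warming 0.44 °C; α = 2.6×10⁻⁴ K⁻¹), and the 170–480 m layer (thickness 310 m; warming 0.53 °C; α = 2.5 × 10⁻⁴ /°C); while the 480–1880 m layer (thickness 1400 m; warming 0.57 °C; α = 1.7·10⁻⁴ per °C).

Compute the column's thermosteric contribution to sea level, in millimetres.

196 mm of thermosteric rise

Layer 1: 0.44 × 170 × 2.6×10⁻⁴ = 0.019448 m
Layer 2: 0.53 × 2.5×10⁻⁴ × 310 = 0.041075 m
480–1880 m: 1400 × 1.7×10⁻⁴ × 0.57 = 0.13566 m
Δh = 0.019448 + 0.041075 + 0.13566 = 0.196183 m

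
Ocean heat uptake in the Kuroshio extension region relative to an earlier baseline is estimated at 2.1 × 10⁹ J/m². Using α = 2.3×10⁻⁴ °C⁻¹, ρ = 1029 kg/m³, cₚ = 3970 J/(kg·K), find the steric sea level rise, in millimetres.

about 120 mm

Δh = αQ/(ρcₚ) = 2.3×10⁻⁴ × 2.1×10⁹ / (1029 × 3970) ≈ 0.11823 m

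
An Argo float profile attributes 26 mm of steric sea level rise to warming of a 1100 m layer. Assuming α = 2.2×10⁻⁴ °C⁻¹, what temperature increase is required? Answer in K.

ΔT = Δh/(αH) = 0.026 / (2.2×10⁻⁴ × 1100) ≈ 0.1074 K

ΔT ≈ 0.107 K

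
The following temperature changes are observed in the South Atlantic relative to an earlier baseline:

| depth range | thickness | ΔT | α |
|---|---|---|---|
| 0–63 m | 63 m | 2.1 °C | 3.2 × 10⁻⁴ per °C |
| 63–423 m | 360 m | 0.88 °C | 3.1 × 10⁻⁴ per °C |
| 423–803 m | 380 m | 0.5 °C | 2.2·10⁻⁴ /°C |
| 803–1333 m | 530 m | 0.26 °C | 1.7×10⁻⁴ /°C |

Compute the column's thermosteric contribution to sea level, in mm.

2.1 × 63 × 3.2×10⁻⁴ = 0.042336 m
Layer 2: 0.88 × 3.1×10⁻⁴ × 360 = 0.098208 m
Layer 3: 380 × 0.5 × 2.2×10⁻⁴ = 0.04180 m
1.7×10⁻⁴ × 0.26 × 530 = 0.023426 m
Δh = 0.042336 + 0.098208 + 0.04180 + 0.023426 = 0.20577 m ≈ 206 mm

Δh = 206 mm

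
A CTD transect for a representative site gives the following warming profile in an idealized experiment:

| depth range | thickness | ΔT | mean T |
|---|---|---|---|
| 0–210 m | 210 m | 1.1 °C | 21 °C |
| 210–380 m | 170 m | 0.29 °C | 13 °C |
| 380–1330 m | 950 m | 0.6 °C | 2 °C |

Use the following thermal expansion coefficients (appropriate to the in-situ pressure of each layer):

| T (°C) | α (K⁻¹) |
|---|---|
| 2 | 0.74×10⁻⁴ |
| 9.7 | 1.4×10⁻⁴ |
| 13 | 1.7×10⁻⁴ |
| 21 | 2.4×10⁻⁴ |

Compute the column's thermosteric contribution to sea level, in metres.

0.106 m

Layer 1 at 21 °C → α = 2.4×10⁻⁴ K⁻¹
Layer 2 at 13 °C → α = 1.7×10⁻⁴ K⁻¹
Layer 3 at 2 °C → α = 0.74×10⁻⁴ K⁻¹
0–210 m: 210 × 2.4×10⁻⁴ × 1.1 = 0.05544 m
210–380 m: 0.29 × 1.7×10⁻⁴ × 170 = 0.008381 m
Layer 3: 950 × 0.6 × 0.74×10⁻⁴ = 0.04218 m
Δh = 0.05544 + 0.008381 + 0.04218 = 0.106001 m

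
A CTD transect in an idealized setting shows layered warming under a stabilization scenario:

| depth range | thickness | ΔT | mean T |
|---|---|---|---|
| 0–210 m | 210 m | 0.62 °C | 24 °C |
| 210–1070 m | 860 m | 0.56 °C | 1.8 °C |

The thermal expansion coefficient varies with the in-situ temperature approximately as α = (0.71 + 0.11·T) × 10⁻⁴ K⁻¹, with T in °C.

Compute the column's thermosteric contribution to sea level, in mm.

Layer 1: α = (0.71 + 0.11×24)×10⁻⁴ = 3.35×10⁻⁴ K⁻¹
Layer 2: α = (0.71 + 0.11×1.8)×10⁻⁴ = 0.908×10⁻⁴ K⁻¹
0–210 m: 3.35×10⁻⁴ × 210 × 0.62 = 0.043617 m
860 × 0.56 × 0.908×10⁻⁴ = 0.04372928 m
Δh = 0.043617 + 0.04372928 = 0.08734628 m ≈ 87.3 mm

87.3 mm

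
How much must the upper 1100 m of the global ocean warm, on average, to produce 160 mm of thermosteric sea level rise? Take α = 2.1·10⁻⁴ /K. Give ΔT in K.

ΔT = Δh/(αH) = 0.16 / (2.1×10⁻⁴ × 1100) ≈ 0.6926 K

about 0.693 K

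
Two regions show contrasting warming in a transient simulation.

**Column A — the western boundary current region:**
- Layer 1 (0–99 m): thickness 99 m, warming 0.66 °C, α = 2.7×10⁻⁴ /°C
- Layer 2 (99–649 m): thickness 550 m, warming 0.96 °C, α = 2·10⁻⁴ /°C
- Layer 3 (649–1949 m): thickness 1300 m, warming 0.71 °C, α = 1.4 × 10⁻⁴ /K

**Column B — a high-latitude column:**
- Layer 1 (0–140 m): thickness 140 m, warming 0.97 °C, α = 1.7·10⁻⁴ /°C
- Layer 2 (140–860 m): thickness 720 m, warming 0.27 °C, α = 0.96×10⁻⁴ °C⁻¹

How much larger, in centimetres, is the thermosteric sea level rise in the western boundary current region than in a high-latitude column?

A 0.66 × 99 × 2.7×10⁻⁴ = 0.0176418 m
A Layer 2: 2×10⁻⁴ × 550 × 0.96 = 0.10560 m
A 1.4×10⁻⁴ × 0.71 × 1300 = 0.12922 m
A total: 0.2524618 m
B 140 × 1.7×10⁻⁴ × 0.97 = 0.023086 m
B 0.27 × 0.96×10⁻⁴ × 720 = 0.0186624 m
B total: 0.0417484 m
Difference: 0.2524618 − 0.0417484 = 0.2107134 m

21 cm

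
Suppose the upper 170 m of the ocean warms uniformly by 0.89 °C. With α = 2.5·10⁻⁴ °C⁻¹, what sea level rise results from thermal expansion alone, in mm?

Δh ≈ 37.8 mm

Δh = αΔT·H = 2.5×10⁻⁴ × 0.89 × 170 = 0.037825 m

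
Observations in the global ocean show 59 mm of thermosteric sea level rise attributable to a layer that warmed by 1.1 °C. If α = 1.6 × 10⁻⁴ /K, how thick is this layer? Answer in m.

H = Δh/(αΔT) = 0.059 / (1.6×10⁻⁴ × 1.1) ≈ 335.2 m

about 335 m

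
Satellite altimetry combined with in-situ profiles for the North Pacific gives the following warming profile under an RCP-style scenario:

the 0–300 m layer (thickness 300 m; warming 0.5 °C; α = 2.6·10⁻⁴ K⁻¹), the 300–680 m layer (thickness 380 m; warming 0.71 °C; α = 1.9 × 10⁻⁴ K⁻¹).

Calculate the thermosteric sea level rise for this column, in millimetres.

Δh = 90.3 mm

300 × 2.6×10⁻⁴ × 0.5 = 0.03900 m
Layer 2: 0.71 × 1.9×10⁻⁴ × 380 = 0.051262 m
Δh = 0.03900 + 0.051262 = 0.090262 m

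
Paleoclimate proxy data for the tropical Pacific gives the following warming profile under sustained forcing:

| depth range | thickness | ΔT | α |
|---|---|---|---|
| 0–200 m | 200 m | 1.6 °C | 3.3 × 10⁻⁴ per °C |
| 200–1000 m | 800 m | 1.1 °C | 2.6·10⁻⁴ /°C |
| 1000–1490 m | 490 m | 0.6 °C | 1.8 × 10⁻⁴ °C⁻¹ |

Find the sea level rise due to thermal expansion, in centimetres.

Δh = 39 cm

1.6 × 200 × 3.3×10⁻⁴ = 0.10560 m
2.6×10⁻⁴ × 1.1 × 800 = 0.22880 m
0.6 × 490 × 1.8×10⁻⁴ = 0.05292 m
Δh = 0.10560 + 0.22880 + 0.05292 = 0.38732 m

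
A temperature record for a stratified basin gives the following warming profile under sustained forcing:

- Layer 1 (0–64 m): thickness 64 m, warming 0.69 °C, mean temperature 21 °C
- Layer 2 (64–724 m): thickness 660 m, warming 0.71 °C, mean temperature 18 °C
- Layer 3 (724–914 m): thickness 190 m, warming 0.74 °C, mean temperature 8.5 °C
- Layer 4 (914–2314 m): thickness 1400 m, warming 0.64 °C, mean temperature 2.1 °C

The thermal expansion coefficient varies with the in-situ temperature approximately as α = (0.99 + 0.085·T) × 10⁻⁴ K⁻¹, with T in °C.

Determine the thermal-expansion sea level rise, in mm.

259 mm of thermosteric rise

Layer 1: α = (0.99 + 0.085×21)×10⁻⁴ = 2.775×10⁻⁴ K⁻¹
Layer 2: α = (0.99 + 0.085×18)×10⁻⁴ = 2.52×10⁻⁴ K⁻¹
Layer 3: α = (0.99 + 0.085×8.5)×10⁻⁴ = 1.7125×10⁻⁴ K⁻¹
Layer 4: α = (0.99 + 0.085×2.1)×10⁻⁴ = 1.1685×10⁻⁴ K⁻¹
64 × 0.69 × 2.775×10⁻⁴ = 0.0122544 m
Layer 2: 0.71 × 2.52×10⁻⁴ × 660 = 0.1180872 m
0.74 × 190 × 1.7125×10⁻⁴ = 0.02407775 m
Layer 4: 1.1685×10⁻⁴ × 1400 × 0.64 = 0.1046976 m
Δh = 0.0122544 + 0.1180872 + 0.02407775 + 0.1046976 = 0.25911695 m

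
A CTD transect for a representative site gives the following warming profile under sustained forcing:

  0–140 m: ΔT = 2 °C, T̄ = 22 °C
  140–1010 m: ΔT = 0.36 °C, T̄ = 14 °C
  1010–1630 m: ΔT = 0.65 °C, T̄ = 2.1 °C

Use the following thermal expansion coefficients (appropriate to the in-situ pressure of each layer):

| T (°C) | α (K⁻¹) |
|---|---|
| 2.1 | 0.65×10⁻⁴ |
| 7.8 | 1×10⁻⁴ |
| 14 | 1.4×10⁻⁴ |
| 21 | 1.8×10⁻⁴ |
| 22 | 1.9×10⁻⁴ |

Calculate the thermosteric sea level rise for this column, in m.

Δh ≈ 0.12 m

Layer 1 at 22 °C → α = 1.9×10⁻⁴ K⁻¹
Layer 2 at 14 °C → α = 1.4×10⁻⁴ K⁻¹
Layer 3 at 2.1 °C → α = 0.65×10⁻⁴ K⁻¹
Layer 1: 140 × 2 × 1.9×10⁻⁴ = 0.05320 m
140–1010 m: 870 × 0.36 × 1.4×10⁻⁴ = 0.043848 m
1010–1630 m: 0.65 × 0.65×10⁻⁴ × 620 = 0.026195 m
Δh = 0.05320 + 0.043848 + 0.026195 = 0.123243 m ≈ 0.12 m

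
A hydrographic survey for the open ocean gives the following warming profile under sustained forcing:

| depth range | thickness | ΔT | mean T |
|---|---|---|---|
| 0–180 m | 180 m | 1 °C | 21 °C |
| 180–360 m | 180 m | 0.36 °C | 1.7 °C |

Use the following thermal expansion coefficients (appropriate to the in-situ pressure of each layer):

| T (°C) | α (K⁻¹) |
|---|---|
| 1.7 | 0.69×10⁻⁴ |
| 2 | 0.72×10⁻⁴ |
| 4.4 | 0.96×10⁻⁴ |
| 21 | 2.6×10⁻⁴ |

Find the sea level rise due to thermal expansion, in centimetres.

Δh = 5.13 cm

Layer 1 at 21 °C → α = 2.6×10⁻⁴ K⁻¹
Layer 2 at 1.7 °C → α = 0.69×10⁻⁴ K⁻¹
180 × 2.6×10⁻⁴ × 1 = 0.04680 m
Layer 2: 0.69×10⁻⁴ × 180 × 0.36 = 0.0044712 m
Δh = 0.04680 + 0.0044712 = 0.0512712 m ≈ 5.13 cm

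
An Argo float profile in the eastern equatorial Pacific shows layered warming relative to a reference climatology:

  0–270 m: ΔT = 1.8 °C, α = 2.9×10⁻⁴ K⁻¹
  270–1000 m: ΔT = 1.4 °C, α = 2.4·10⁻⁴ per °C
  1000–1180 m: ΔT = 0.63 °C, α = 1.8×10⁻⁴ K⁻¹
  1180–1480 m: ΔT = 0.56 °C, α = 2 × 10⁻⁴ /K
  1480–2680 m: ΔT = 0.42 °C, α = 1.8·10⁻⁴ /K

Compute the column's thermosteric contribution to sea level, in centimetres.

2.9×10⁻⁴ × 1.8 × 270 = 0.14094 m
270–1000 m: 730 × 1.4 × 2.4×10⁻⁴ = 0.24528 m
1000–1180 m: 180 × 0.63 × 1.8×10⁻⁴ = 0.020412 m
2×10⁻⁴ × 300 × 0.56 = 0.03360 m
1480–2680 m: 1200 × 1.8×10⁻⁴ × 0.42 = 0.09072 m
Δh = 0.14094 + 0.24528 + 0.020412 + 0.03360 + 0.09072 = 0.530952 m

about 53 cm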